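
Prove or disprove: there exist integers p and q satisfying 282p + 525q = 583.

gcd(282, 525) = 3, so every integer of the form 282p + 525q is a multiple of 3.
But 583 is not a multiple of 3 (it leaves remainder 1).
Therefore 282p + 525q = 583 has no solution in integers.

No such integers exist.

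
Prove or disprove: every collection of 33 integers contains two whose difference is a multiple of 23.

There are exactly 23 possible remainders on division by 23.
Since 33 > 23, two of the 33 integers must share a residue class by the pigeonhole principle; call them a and b.
Then a ≡ b (mod 23), i.e. 23 ∣ (a − b).

True.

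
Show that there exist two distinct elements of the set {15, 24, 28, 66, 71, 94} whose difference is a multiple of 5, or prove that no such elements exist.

The pair (24, 94) works.

Both 24 and 94 leave remainder 4 on division by 5; their difference 70 = 14·5 is a multiple of 5.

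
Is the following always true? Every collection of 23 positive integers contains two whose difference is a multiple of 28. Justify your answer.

No, the set {108, 109, 110, 111, 112, 113, 114, 115, 116, 117, 118, 119, 120, 121, 122, 123, 124, 125, 126, 127, 128, 129, 130} is a counterexample.

Try 23 consecutive integers, 108, 109, …, 130. Their remainders mod 28 are 24, 25, 26, 27, 0, 1, 2, 3, 4, 5, 6, 7, 8, 9, 10, 11, 12, 13, 14, 15, 16, 17, 18 — pairwise different, as any 23 ≤ 28 consecutive integers have distinct residues.
The differences between them range over 1, …, 22, none of which is divisible by 28.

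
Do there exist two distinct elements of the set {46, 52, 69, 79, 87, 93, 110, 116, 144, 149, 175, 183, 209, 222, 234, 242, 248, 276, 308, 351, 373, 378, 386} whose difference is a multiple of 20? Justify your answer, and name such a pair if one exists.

Reduce each element mod 20: 46↦6, 52↦12, 69↦9, 79↦19, 87↦7, 93↦13, 110↦10, 116↦16, 144↦4, 149↦9, 175↦15, 183↦3, 209↦9, 222↦2, 234↦14, 242↦2, 248↦8, 276↦16, 308↦8, 351↦11, 373↦13, 378↦18, 386↦6. The residue 6 repeats (at 46 and 386), and 386 − 46 = 340 = 17·20.

46 and 386 are such a pair.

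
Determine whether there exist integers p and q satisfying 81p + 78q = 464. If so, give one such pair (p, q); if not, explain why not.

There are no such integers.

Any value of 81p + 78q is a multiple of gcd(81, 78) = 3.
But 464 = 3·154 + 2, so 3 ∤ 464.
Hence no integers p, q satisfy the equation.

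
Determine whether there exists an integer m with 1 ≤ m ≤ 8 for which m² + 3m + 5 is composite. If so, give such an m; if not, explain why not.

At m = 4: 4² + 3·4 + 5 = 33 = 3·11, which is composite.

m = 4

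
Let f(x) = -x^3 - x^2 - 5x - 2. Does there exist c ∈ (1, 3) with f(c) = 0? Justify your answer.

No.

f(1) = -9 and f(3) = -53, both negative.
f'(x) = -3x^2 - 2x - 5 has discriminant (-2)² − 4·(-3)·(-5) = -56 < 0, so f' has no real roots and is negative for every real x.
Hence f is strictly decreasing on ℝ, and in particular on [1, 3]. A strictly monotone function with same-sign endpoint values stays negative on the whole interval, so f has no zero in (1, 3).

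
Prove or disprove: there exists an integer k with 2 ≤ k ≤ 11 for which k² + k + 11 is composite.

k = 11

At k = 11: 11² + 11 + 11 = 143 = 11·13, which is composite.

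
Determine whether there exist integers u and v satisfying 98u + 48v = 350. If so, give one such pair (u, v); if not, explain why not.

Every value of 98u + 48v is a multiple of gcd(98, 48) = 2; since 2 ∣ 350, solutions exist.
Dividing through by 2 reduces the equation to 49u + 24v = 175.
Run the Euclidean algorithm on 49 and 24: 49 = 2·24 + 1, 24 = 24·1 + 0.
Unwinding: 1 = 49 − 2·24, i.e. 49·1 + 24·(-2) = 1.
Scaling by 175 gives the particular solution (u, v) = (175, -350).
The general solution is u = 175 + 24k, v = -350 − 49k; taking k = -7 gives the smaller pair u = 7, v = -7.
Check: 98·7 + 48·(-7) = 686 − 336 = 350. ✓

u = 7, v = -7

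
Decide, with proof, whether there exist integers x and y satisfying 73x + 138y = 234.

73 and 138 are coprime, so 73x + 138y ranges over all of ℤ.
Dividing repeatedly: 138 = 1·73 + 65, 73 = 1·65 + 8, 65 = 8·8 + 1, 8 = 8·1 + 0.
Back-substituting, 1 = 65 − 8·8 = 65 − 8·(73 − 1·65) = −8·73 + 9·65 = −8·73 + 9·(138 − 1·73) = 9·138 − 17·73; that is, 73·(-17) + 138·9 = 1.
Times 234: 73·(-3978) + 138·2106 = 234, so (-3978, 2106) solves it.
Adding 29·138 to x and subtracting 29·73 from y gives the tidier solution (24, -11).
Check: 73·24 + 138·(-11) = 1752 − 1518 = 234. ✓

x = 24, y = -11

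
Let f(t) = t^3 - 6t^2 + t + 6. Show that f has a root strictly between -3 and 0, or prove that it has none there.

Yes, f has a root in the interval.

f(-3) = -78 and f(0) = 6, which have opposite signs.
Since f is a polynomial it is continuous on [-3, 0].
By the Intermediate Value Theorem f must vanish at some point of (-3, 0).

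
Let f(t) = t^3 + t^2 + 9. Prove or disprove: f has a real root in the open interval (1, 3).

No.

f(1) = 11 and f(3) = 45, both positive, so a sign-change argument is unavailable; we show f keeps this sign on the whole interval.
Substitute t = 1 + u, where 0 < u < 2 on the interval. Expanding, f(1 + u) = u^3 + 4u^2 + 5u + 11.
All 4 nonzero coefficients of this polynomial in u are positive; hence for u > 0 the value is a sum of positive terms (the constant 11 among them).
Therefore f(t) > 0 throughout (1, 3), and f has no zero there.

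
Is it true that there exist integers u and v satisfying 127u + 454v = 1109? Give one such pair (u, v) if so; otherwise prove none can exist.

Since gcd(127, 454) = 1, every integer is an integer combination of 127 and 454.
Dividing repeatedly: 454 = 3·127 + 73, 127 = 1·73 + 54, 73 = 1·54 + 19, 54 = 2·19 + 16, 19 = 1·16 + 3, 16 = 5·3 + 1, 3 = 3·1 + 0.
Unwinding: 1 = 16 − 5·3 = 16 − 5·(19 − 1·16) = −5·19 + 6·16 = −5·19 + 6·(54 − 2·19) = 6·54 − 17·19 = 6·54 − 17·(73 − 1·54) = −17·73 + 23·54 = −17·73 + 23·(127 − 1·73) = 23·127 − 40·73 = 23·127 − 40·(454 − 3·127) = −40·454 + 143·127, i.e. 127·143 + 454·(-40) = 1.
Times 1109: 127·158587 + 454·(-44360) = 1109, so (158587, -44360) solves it.
Subtracting 349·454 from u and adding 349·127 to v gives the tidier solution (141, -37).
Check: 127·141 + 454·(-37) = 17907 − 16798 = 1109. ✓

u = 141, v = -37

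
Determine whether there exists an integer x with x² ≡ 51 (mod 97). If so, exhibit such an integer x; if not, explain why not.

No, no such integer exists.

97 is prime, so by Euler's criterion 51 is a square mod 97 iff 51^((97−1)/2) = 51^48 ≡ 1 (mod 97).
Repeated squaring mod 97: 51^2 = 2601 ≡ 79; 51^4 ≡ 79² = 6241 ≡ 33; 51^8 ≡ 33² = 1089 ≡ 22; 51^16 ≡ 22² = 484 ≡ 96; 51^32 ≡ 96² = 9216 ≡ 1.
Since 48 = 32 + 16, 51^48 ≡ 1 · 96; multiplying out mod 97: 1·96 = 96 ≡ 96. Thus 51^48 ≡ 96 ≡ −1 (mod 97).
By Euler's criterion 51 is a quadratic non-residue mod 97: no x satisfies x² ≡ 51 (mod 97).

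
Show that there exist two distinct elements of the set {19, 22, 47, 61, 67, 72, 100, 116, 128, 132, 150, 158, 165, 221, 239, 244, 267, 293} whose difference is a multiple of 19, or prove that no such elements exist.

There is no such pair.

Residues mod 19: 19↦0, 22↦3, 47↦9, 61↦4, 67↦10, 72↦15, 100↦5, 116↦2, 128↦14, 132↦18, 150↦17, 158↦6, 165↦13, 221↦12, 239↦11, 244↦16, 267↦1, 293↦8.
These 18 residues are pairwise different, hence no difference of two elements is divisible by 19.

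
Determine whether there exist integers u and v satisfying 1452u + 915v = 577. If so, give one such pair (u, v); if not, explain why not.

No such integers exist.

gcd(1452, 915) = 3, so every integer of the form 1452u + 915v is a multiple of 3.
However 577 leaves remainder 1 on division by 3.
Therefore 1452u + 915v = 577 has no solution in integers.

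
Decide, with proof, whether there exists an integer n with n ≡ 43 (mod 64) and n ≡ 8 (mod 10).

No such integer exists.

Reduce both congruences modulo 2, which divides 64 and 10: they say n ≡ 43 (mod 2) and n ≡ 8 (mod 2).
These are incompatible: 43 − 8 = 35 is not divisible by 2.
So no integer satisfies both congruences.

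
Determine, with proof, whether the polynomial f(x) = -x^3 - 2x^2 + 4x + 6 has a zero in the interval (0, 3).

f(0) = 6 and f(3) = -27, which have opposite signs.
Since f is a polynomial it is continuous on [0, 3].
By the Intermediate Value Theorem, f takes the value 0 somewhere in the open interval.

Such a root exists.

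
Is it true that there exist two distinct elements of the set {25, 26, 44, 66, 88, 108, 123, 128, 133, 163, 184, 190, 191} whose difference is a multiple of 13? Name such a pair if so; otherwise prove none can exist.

There is no such pair.

Reduce each element modulo 13: 25↦12, 26↦0, 44↦5, 66↦1, 88↦10, 108↦4, 123↦6, 128↦11, 133↦3, 163↦7, 184↦2, 190↦8, 191↦9.
All 13 residues are distinct, so no two elements differ by a multiple of 13.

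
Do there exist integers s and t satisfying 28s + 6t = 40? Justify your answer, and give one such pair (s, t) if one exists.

s = 1, t = 2

Every value of 28s + 6t is a multiple of gcd(28, 6) = 2; since 2 ∣ 40, solutions exist.
Dividing through by 2 reduces the equation to 14s + 3t = 20.
Euclidean algorithm: 14 = 4·3 + 2, 3 = 1·2 + 1, 2 = 2·1 + 0.
Working back up the chain: 1 = 3 − 1·2 = 3 − (14 − 4·3) = −14 + 5·3. So 14·(-1) + 3·5 = 1.
Times 20: 14·(-20) + 3·100 = 20, so (-20, 100) solves it.
Shifting by a multiple of (3, −14) keeps it a solution: s = -20 + 7·3 = 1, t = 100 − 7·14 = 2.
Check: 28·1 + 6·2 = 28 + 12 = 40. ✓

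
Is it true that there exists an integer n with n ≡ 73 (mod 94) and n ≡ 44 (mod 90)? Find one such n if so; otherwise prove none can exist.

Reduce both congruences modulo 2, which divides 94 and 90: they say n ≡ 73 (mod 2) and n ≡ 44 (mod 2).
These are incompatible: 73 − 44 = 29 is not divisible by 2.
Therefore no such n exists.

There is no such integer.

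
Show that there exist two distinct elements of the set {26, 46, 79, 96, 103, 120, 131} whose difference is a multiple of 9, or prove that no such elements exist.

No, no such pair exists.

Reduce each element modulo 9: 26↦8, 46↦1, 79↦7, 96↦6, 103↦4, 120↦3, 131↦5.
No residue repeats among the 7 elements, so no pair has difference ≡ 0 (mod 9).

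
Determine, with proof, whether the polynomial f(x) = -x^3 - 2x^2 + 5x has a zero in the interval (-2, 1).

Such a root exists.

f(-2) = -10 and f(1) = 2, which have opposite signs.
Since f is a polynomial it is continuous on [-2, 1].
By the Intermediate Value Theorem, f takes the value 0 somewhere in the open interval.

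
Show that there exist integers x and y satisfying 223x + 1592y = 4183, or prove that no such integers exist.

Since gcd(223, 1592) = 1, every integer is an integer combination of 223 and 1592.
Run the Euclidean algorithm on 1592 and 223: 1592 = 7·223 + 31, 223 = 7·31 + 6, 31 = 5·6 + 1, 6 = 6·1 + 0.
Unwinding: 1 = 31 − 5·6 = 31 − 5·(223 − 7·31) = −5·223 + 36·31 = −5·223 + 36·(1592 − 7·223) = 36·1592 − 257·223, i.e. 223·(-257) + 1592·36 = 1.
Multiplying through by 4183: x = (-257)·4183 = -1075031, y = 36·4183 = 150588 is a solution.
Shifting by a multiple of (1592, −223) keeps it a solution: x = -1075031 + 676·1592 = 1161, y = 150588 − 676·223 = -160.
Check: 223·1161 + 1592·(-160) = 258903 − 254720 = 4183. ✓

x = 1161, y = -160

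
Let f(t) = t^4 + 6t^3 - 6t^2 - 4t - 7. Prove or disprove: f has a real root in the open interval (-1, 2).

f(-1) = -14 and f(2) = 25, which have opposite signs.
f is continuous everywhere (it is a polynomial), in particular on [-1, 2].
By the Intermediate Value Theorem f must vanish at some point of (-1, 2).

Such a root exists.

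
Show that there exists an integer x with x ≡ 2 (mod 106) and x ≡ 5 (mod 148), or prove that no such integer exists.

No such integer exists.

Both moduli are multiples of 2 = gcd(106, 148), so any solution would satisfy x ≡ 2 and x ≡ 5 modulo 2 simultaneously.
However 2 ≡ 0 and 5 ≡ 1 (mod 2), and 0 ≠ 1.
Therefore no such x exists.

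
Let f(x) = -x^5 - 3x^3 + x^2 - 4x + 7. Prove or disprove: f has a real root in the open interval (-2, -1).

The endpoint values f(-2) = 75 and f(-1) = 16 are both positive. Claim: f(x) > 0 for every x in (-2, -1).
Substitute x = -1 − u, where 0 < u < 1 on the interval. Expanding, f(-1 − u) = u^5 + 5u^4 + 13u^3 + 20u^2 + 20u + 16.
The nonzero coefficients here are all positive, so for u > 0 every term is positive (or zero), and the constant term 16 is strictly positive.
So f is strictly positive on (-2, -1); no root exists in the interval.

No.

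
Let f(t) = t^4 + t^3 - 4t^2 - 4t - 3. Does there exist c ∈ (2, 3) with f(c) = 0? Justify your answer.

f(2) = -3 and f(3) = 57, which have opposite signs.
Since f is a polynomial it is continuous on [2, 3].
By the Intermediate Value Theorem f must vanish at some point of (2, 3).

Yes, f has a root in the interval.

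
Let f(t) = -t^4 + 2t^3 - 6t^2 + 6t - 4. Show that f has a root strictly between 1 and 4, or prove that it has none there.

f(1) = -3 and f(4) = -204, both negative, so a sign-change argument is unavailable; we show f keeps this sign on the whole interval.
Substitute t = 1 + u, where 0 < u < 3 on the interval. Expanding, f(1 + u) = -u^4 - 2u^3 - 6u^2 - 4u - 3.
All 5 nonzero coefficients of this polynomial in u are negative; hence for u > 0 the value is a sum of negative terms (the constant -3 among them).
So f is strictly negative on (1, 4); no root exists in the interval.

f has no root in that interval.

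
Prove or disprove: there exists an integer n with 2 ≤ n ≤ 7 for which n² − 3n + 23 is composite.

n = 4

At n = 4: 4² − 3·4 + 23 = 27 = 3·9, which is composite.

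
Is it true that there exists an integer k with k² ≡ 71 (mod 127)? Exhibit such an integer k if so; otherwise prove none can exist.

Take k = 43. Then 43² = 1849 = 14·127 + 71, so 43² ≡ 71 (mod 127).

k = 43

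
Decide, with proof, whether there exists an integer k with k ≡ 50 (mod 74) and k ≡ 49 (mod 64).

No, no such integer exists.

gcd(74, 64) = 2. If k ≡ 50 (mod 74) and k ≡ 49 (mod 64), then k ≡ 50 (mod 2) and k ≡ 49 (mod 2).
These are incompatible: 50 − 49 = 1 is not divisible by 2.
Hence the system has no solution.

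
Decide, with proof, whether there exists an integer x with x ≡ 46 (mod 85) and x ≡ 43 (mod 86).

The moduli 85 and 86 are coprime, so by the Chinese Remainder Theorem a unique solution modulo 7310 exists.
Any solution of the first congruence is x = 46 + 85t; substituting into the second, 85t ≡ 43 − 46 ≡ 83 (mod 86).
To invert 85 modulo 86: 86 = 1·85 + 1, 85 = 85·1 + 0, and unwinding, 1 = 86 − 1·85. Thus 85⁻¹ ≡ -1 ≡ 85 (mod 86).
Multiplying by 85: t ≡ 85·83 = 7055 ≡ 3 (mod 86).
Taking t = 3 gives x = 46 + 85·3 = 301.
Verify: 301 = 3·85 + 46 and 301 = 3·86 + 43. ✓

x = 301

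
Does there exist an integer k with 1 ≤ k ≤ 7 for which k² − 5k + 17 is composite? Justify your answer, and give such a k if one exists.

No, no such integer k in that range exists.

The values for k = 1, 2, …, 7 are 13, 11, 11, 13, 17, 23, 31, and each of these is prime.
So no value in the range makes the expression composite.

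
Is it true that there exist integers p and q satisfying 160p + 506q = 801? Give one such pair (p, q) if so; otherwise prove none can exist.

Any value of 160p + 506q is a multiple of gcd(160, 506) = 2.
But 801 is not a multiple of 2 (it leaves remainder 1).
Hence no integers p, q satisfy the equation.

No such integers exist.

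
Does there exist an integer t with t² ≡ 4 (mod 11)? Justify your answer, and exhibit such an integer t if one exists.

t = 2

Take t = 2. Then 2² = 4, and since 0 ≤ 4 < 11 this is already reduced: 2² ≡ 4 (mod 11).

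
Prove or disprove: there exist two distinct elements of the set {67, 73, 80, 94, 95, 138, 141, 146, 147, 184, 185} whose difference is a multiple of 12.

Reduce each element modulo 12: 67↦7, 73↦1, 80↦8, 94↦10, 95↦11, 138↦6, 141↦9, 146↦2, 147↦3, 184↦4, 185↦5.
All 11 residues are distinct, so no two elements differ by a multiple of 12.

No such pair exists.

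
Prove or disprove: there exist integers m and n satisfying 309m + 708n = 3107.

Any value of 309m + 708n is a multiple of gcd(309, 708) = 3.
But 3107 = 3·1035 + 2, so 3 ∤ 3107.
So the equation is unsolvable over ℤ.

No such integers exist.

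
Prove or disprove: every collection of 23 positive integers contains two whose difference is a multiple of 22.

True.

There are exactly 22 possible remainders on division by 22.
Since 23 > 22, two of the 23 integers must share a residue class by the pigeonhole principle; call them a and b.
Then a ≡ b (mod 22), i.e. 22 ∣ (a − b).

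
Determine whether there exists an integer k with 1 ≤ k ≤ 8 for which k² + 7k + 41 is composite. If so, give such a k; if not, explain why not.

At k = 1: 1² + 7·1 + 41 = 49 = 7·7, which is composite.

k = 1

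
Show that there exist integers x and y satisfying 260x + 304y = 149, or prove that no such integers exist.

gcd(260, 304) = 4, so every integer of the form 260x + 304y is a multiple of 4.
But 149 is not a multiple of 4 (it leaves remainder 1).
So the equation is unsolvable over ℤ.

No, no such integers exist.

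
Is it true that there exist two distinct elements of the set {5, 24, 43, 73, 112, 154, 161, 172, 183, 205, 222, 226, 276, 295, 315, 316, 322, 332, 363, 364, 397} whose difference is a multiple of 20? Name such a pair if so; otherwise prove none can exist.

Both 5 and 205 leave remainder 5 on division by 20; their difference 200 = 10·20 is a multiple of 20.

The pair (5, 205) works.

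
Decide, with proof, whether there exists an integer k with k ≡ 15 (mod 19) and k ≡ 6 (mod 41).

k = 129

Since 19 and 41 share no common factor, CRT says the pair of congruences has a solution (unique mod 779).
Any solution of the first congruence is k = 15 + 19t; substituting into the second, 19t ≡ 6 − 15 ≡ 32 (mod 41).
Since 19·13 = 247 = 6·41 + 1, the inverse of 19 mod 41 is 13.
Therefore t ≡ 13·32 = 416 ≡ 6 (mod 41).
With t = 6: k = 15 + 19·6 = 129.
Check: 129 mod 19 = 15, 129 mod 41 = 6. ✓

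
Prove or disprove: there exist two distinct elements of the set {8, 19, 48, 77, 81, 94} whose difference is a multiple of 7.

There is no such pair.

Reduce each element modulo 7: 8↦1, 19↦5, 48↦6, 77↦0, 81↦4, 94↦3.
All 6 residues are distinct, so no two elements differ by a multiple of 7.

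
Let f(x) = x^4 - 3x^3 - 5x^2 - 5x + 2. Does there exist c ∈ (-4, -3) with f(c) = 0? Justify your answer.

f(-4) = 390 and f(-3) = 134, both positive, so a sign-change argument is unavailable; we show f keeps this sign on the whole interval.
Shift to the endpoint -3: with x = -3 − u (0 < u < 1), one computes f(-3 − u) = u^4 + 15u^3 + 76u^2 + 164u + 134.
All 5 nonzero coefficients of this polynomial in u are positive; hence for u > 0 the value is a sum of positive terms (the constant 134 among them).
Therefore f(x) > 0 throughout (-4, -3), and f has no zero there.

No such root exists.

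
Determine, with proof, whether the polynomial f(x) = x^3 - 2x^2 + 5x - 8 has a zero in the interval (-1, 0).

No.

f(-1) = -16 and f(0) = -8, both negative.
f'(x) = 3x^2 - 4x + 5 has discriminant (-4)² − 4·3·5 = -44 < 0, so f' has no real roots and is positive for every real x.
Hence f is strictly increasing on ℝ, and in particular on [-1, 0]. A strictly monotone function with same-sign endpoint values stays negative on the whole interval, so f has no zero in (-1, 0).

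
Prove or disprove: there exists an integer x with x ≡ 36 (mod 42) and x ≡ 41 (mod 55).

The moduli 42 and 55 are coprime, so by the Chinese Remainder Theorem a unique solution modulo 2310 exists.
Any solution of the first congruence is x = 36 + 42t; substituting into the second, 42t ≡ 41 − 36 ≡ 5 (mod 55).
Note 42·38 = 1596 ≡ 1 (mod 55) (as 1596 − 1 = 29·55), so 42⁻¹ ≡ 38.
Multiplying by 38: t ≡ 38·5 = 190 ≡ 25 (mod 55).
Taking t = 25 gives x = 36 + 42·25 = 1086.
Verify: 1086 = 25·42 + 36 and 1086 = 19·55 + 41. ✓

x = 1086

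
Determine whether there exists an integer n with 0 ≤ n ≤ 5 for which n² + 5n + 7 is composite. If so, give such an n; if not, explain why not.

At n = 2: 2² + 5·2 + 7 = 21 = 3·7, which is composite.

n = 2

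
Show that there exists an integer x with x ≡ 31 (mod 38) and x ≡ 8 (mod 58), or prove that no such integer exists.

No such integer exists.

Reduce both congruences modulo 2, which divides 38 and 58: they say x ≡ 31 (mod 2) and x ≡ 8 (mod 2).
But 31 mod 2 = 1 while 8 mod 2 = 0, a contradiction.
So no integer satisfies both congruences.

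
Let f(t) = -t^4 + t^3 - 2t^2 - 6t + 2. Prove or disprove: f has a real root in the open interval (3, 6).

The endpoint values f(3) = -88 and f(6) = -1186 are both negative. Claim: f(t) < 0 for every t in (3, 6).
Shift to the endpoint 3: with t = 3 + u (0 < u < 3), one computes f(3 + u) = -u^4 - 11u^3 - 47u^2 - 99u - 88.
The nonzero coefficients here are all negative, so for u > 0 every term is negative (or zero), and the constant term -88 is strictly negative.
Therefore f(t) < 0 throughout (3, 6), and f has no zero there.

No.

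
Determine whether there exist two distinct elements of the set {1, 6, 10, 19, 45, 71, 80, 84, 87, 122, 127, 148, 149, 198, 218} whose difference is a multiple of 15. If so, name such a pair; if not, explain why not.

Two integers differ by a multiple of 15 exactly when they have the same residue mod 15. The residues are 1↦1, 6↦6, 10↦10, 19↦4, 45↦0, 71↦11, 80↦5, 84↦9, 87↦12, 122↦2, 127↦7, 148↦13, 149↦14, 198↦3, 218↦8.
These 15 residues are pairwise different, hence no difference of two elements is divisible by 15.

There is no such pair.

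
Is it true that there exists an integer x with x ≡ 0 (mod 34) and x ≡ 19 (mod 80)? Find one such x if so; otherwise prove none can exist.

Reduce both congruences modulo 2, which divides 34 and 80: they say x ≡ 0 (mod 2) and x ≡ 19 (mod 2).
However 0 ≡ 0 and 19 ≡ 1 (mod 2), and 0 ≠ 1.
Therefore no such x exists.

There is no such integer.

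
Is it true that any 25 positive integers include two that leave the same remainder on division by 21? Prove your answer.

Each integer lies in one of the 21 residue classes modulo 21.
Placing 25 integers into 21 classes, some class receives at least two — say a and b.
So a and b have equal remainders mod 21, which is exactly what was to be shown.

True.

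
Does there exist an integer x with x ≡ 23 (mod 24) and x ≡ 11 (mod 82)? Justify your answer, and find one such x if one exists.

gcd(24, 82) = 2. A simultaneous solution exists iff 23 ≡ 11 (mod 2); here 23 mod 2 = 1 = 11 mod 2, so it does.
Put x = 23 + 24t, so we need 24t ≡ 70 (mod 82), equivalently (divide by 2) 12t ≡ 35 (mod 41).
Since 12·24 = 288 = 7·41 + 1, the inverse of 12 mod 41 is 24.
Multiplying by 24: t ≡ 24·35 = 840 ≡ 20 (mod 41).
Then x = 23 + 24·20 = 503.
Verify: 503 = 20·24 + 23 and 503 = 6·82 + 11. ✓

x = 503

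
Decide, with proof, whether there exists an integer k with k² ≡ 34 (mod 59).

No, no such integer exists.

59 is prime, so by Euler's criterion 34 is a square mod 59 iff 34^((59−1)/2) = 34^29 ≡ 1 (mod 59).
Repeated squaring mod 59: 34^2 = 1156 ≡ 35; 34^4 ≡ 35² = 1225 ≡ 45; 34^8 ≡ 45² = 2025 ≡ 19; 34^16 ≡ 19² = 361 ≡ 7.
Since 29 = 16 + 8 + 4 + 1, 34^29 ≡ 7 · 19 · 45 · 34; multiplying out mod 59: 7·19 = 133 ≡ 15, then 15·45 = 675 ≡ 26, then 26·34 = 884 ≡ 58. Thus 34^29 ≡ 58 ≡ −1 (mod 59).
The value −1 means 34 is a non-residue modulo 59, so k² ≡ 34 (mod 59) is impossible.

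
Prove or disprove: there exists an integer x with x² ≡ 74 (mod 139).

No such integer exists.

139 is prime, so by Euler's criterion 74 is a square mod 139 iff 74^((139−1)/2) = 74^69 ≡ 1 (mod 139).
Squaring successively (mod 139): 74^2 = 5476 ≡ 55; 74^4 ≡ 55² = 3025 ≡ 106; 74^8 ≡ 106² = 11236 ≡ 116; 74^16 ≡ 116² = 13456 ≡ 112; 74^32 ≡ 112² = 12544 ≡ 34; 74^64 ≡ 34² = 1156 ≡ 44.
Since 69 = 64 + 4 + 1, 74^69 ≡ 44 · 106 · 74; multiplying out mod 139: 44·106 = 4664 ≡ 77, then 77·74 = 5698 ≡ 138. Thus 74^69 ≡ 138 ≡ −1 (mod 139).
By Euler's criterion 74 is a quadratic non-residue mod 139: no x satisfies x² ≡ 74 (mod 139).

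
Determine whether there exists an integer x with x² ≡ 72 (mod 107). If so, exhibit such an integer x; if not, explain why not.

There is no such integer.

Apply Euler's criterion with the prime 107: 72 is a quadratic residue iff 72^53 ≡ 1 (mod 107), and a non-residue iff it is ≡ −1.
Squaring successively (mod 107): 72^2 = 5184 ≡ 48; 72^4 ≡ 48² = 2304 ≡ 57; 72^8 ≡ 57² = 3249 ≡ 39; 72^16 ≡ 39² = 1521 ≡ 23; 72^32 ≡ 23² = 529 ≡ 101.
Since 53 = 32 + 16 + 4 + 1, 72^53 ≡ 101 · 23 · 57 · 72; multiplying out mod 107: 101·23 = 2323 ≡ 76, then 76·57 = 4332 ≡ 52, then 52·72 = 3744 ≡ 106. Thus 72^53 ≡ 106 ≡ −1 (mod 107).
The value −1 means 72 is a non-residue modulo 107, so x² ≡ 72 (mod 107) is impossible.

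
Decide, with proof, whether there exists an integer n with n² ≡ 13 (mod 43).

n = 23 works: 23² = 529, and 529 − 13 = 516 = 12·43.

n = 23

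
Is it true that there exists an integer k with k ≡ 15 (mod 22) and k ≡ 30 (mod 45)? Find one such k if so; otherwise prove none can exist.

k = 345

gcd(22, 45) = 1, so the Chinese Remainder Theorem guarantees exactly one residue class mod 990 satisfying both.
Write k = 15 + 22t and require 15 + 22t ≡ 30 (mod 45), i.e. 22t ≡ 15 (mod 45).
Invert 22 mod 45 by the Euclidean algorithm: 45 = 2·22 + 1, 22 = 22·1 + 0; back-substituting, 1 = 45 − 2·22. Hence 22·(-2) ≡ 1, so 22⁻¹ ≡ -2 ≡ 43 (mod 45).
Multiplying by 43: t ≡ 43·15 = 645 ≡ 15 (mod 45).
With t = 15: k = 15 + 22·15 = 345.
Indeed 345 ≡ 15 (mod 22) and 345 ≡ 30 (mod 45).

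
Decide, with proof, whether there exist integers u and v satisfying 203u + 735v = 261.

gcd(203, 735) = 7, so every integer of the form 203u + 735v is a multiple of 7.
But 261 = 7·37 + 2, so 7 ∤ 261.
Therefore 203u + 735v = 261 has no solution in integers.

No, no such integers exist.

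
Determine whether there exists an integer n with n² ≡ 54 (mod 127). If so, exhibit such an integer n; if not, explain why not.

No, no such integer exists.

127 is prime, so by Euler's criterion 54 is a square mod 127 iff 54^((127−1)/2) = 54^63 ≡ 1 (mod 127).
Squaring successively (mod 127): 54^2 = 2916 ≡ 122; 54^4 ≡ 122² = 14884 ≡ 25; 54^8 ≡ 25² = 625 ≡ 117; 54^16 ≡ 117² = 13689 ≡ 100; 54^32 ≡ 100² = 10000 ≡ 94.
Since 63 = 32 + 16 + 8 + 4 + 2 + 1, 54^63 ≡ 94 · 100 · 117 · 25 · 122 · 54; multiplying out mod 127: 94·100 = 9400 ≡ 2, then 2·117 = 234 ≡ 107, then 107·25 = 2675 ≡ 8, then 8·122 = 976 ≡ 87, then 87·54 = 4698 ≡ 126. Thus 54^63 ≡ 126 ≡ −1 (mod 127).
The value −1 means 54 is a non-residue modulo 127, so n² ≡ 54 (mod 127) is impossible.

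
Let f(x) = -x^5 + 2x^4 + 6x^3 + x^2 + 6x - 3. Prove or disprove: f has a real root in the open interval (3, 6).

Such a root exists.

f(3) = 105 and f(6) = -3819, which have opposite signs.
f is continuous everywhere (it is a polynomial), in particular on [3, 6].
By the Intermediate Value Theorem, f takes the value 0 somewhere in the open interval.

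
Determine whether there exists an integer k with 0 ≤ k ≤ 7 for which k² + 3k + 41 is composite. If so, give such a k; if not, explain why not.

k = 2

At k = 2: 2² + 3·2 + 41 = 51 = 3·17, which is composite.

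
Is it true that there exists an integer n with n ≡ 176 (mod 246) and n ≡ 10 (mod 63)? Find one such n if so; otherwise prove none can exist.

Both moduli are multiples of 3 = gcd(246, 63), so any solution would satisfy n ≡ 176 and n ≡ 10 modulo 3 simultaneously.
However 176 ≡ 2 and 10 ≡ 1 (mod 3), and 2 ≠ 1.
So no integer satisfies both congruences.

No, no such integer exists.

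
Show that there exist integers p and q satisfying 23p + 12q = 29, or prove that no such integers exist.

p = 7, q = -11

23 and 12 are coprime, so 23p + 12q ranges over all of ℤ.
Run the Euclidean algorithm on 23 and 12: 23 = 1·12 + 11, 12 = 1·11 + 1, 11 = 11·1 + 0.
Working back up the chain: 1 = 12 − 1·11 = 12 − (23 − 1·12) = −23 + 2·12. So 23·(-1) + 12·2 = 1.
Scaling by 29 gives the particular solution (p, q) = (-29, 58).
Adding 3·12 to p and subtracting 3·23 from q gives the tidier solution (7, -11).
Indeed 23·7 + 12·(-11) = 161 − 132 = 29.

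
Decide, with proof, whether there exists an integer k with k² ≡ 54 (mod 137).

Apply Euler's criterion with the prime 137: 54 is a quadratic residue iff 54^68 ≡ 1 (mod 137), and a non-residue iff it is ≡ −1.
Squaring successively (mod 137): 54^2 = 2916 ≡ 39; 54^4 ≡ 39² = 1521 ≡ 14; 54^8 ≡ 14² = 196 ≡ 59; 54^16 ≡ 59² = 3481 ≡ 56; 54^32 ≡ 56² = 3136 ≡ 122; 54^64 ≡ 122² = 14884 ≡ 88.
Since 68 = 64 + 4, 54^68 ≡ 88 · 14; multiplying out mod 137: 88·14 = 1232 ≡ 136. Thus 54^68 ≡ 136 ≡ −1 (mod 137).
The value −1 means 54 is a non-residue modulo 137, so k² ≡ 54 (mod 137) is impossible.

There is no such integer.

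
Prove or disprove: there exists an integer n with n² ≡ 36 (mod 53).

Take n = 6. Then 6² = 36, and since 0 ≤ 36 < 53 this is already reduced: 6² ≡ 36 (mod 53).

n = 6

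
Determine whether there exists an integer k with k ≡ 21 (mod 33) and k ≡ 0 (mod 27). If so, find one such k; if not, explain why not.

k = 54

The moduli are not coprime: gcd(33, 27) = 3. Compatibility requires 3 ∣ (0 − 21) = -21, which holds, so solutions exist.
Step through k = 21, 21 + 33, 21 + 2·33, …: the values 21, 54 reduce mod 27 to 21, 0. The value 54 hits 0.
Check: 54 mod 33 = 21, 54 mod 27 = 0. ✓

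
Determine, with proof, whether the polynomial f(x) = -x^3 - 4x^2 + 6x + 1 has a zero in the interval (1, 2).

f(1) = 2 and f(2) = -11, which have opposite signs.
As a polynomial, f is continuous on every closed interval.
By the Intermediate Value Theorem, f takes the value 0 somewhere in the open interval.

Yes, f has a root in the interval.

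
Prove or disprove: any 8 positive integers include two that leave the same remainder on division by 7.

Yes.

Each integer lies in one of the 7 residue classes modulo 7.
Since 8 > 7, two of the 8 integers must share a residue class by the pigeonhole principle; call them a and b.
So a and b have equal remainders mod 7, which is exactly what was to be shown.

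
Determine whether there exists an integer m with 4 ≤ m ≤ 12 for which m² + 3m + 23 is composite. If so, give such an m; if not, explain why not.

m = 6

At m = 6: 6² + 3·6 + 23 = 77 = 7·11, which is composite.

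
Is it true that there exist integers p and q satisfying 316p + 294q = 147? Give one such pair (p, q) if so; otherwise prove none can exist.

No, no such integers exist.

Both 316 and 294 are divisible by gcd(316, 294) = 2, hence so is any combination 316p + 294q.
But 147 = 2·73 + 1, so 2 ∤ 147.
Therefore 316p + 294q = 147 has no solution in integers.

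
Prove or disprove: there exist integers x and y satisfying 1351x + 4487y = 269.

Any value of 1351x + 4487y is a multiple of gcd(1351, 4487) = 7.
However 269 leaves remainder 3 on division by 7.
Hence no integers x, y satisfy the equation.

No such integers exist.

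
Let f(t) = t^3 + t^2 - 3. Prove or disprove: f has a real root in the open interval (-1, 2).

f(-1) = -3 and f(2) = 9, which have opposite signs.
Since f is a polynomial it is continuous on [-1, 2].
By the Intermediate Value Theorem, f takes the value 0 somewhere in the open interval.

Such a root exists.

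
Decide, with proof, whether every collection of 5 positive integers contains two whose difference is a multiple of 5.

No; for instance {9, 10, 11, 12, 13} is a counterexample.

Consider the 5 integers 9, 10, …, 13. They lie in distinct residue classes modulo 5, since 5 ≤ 5.
Any two of them differ by at most 4 < 5 and by at least 1, so no difference is a multiple of 5.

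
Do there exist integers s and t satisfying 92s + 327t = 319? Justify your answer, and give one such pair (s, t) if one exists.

92 and 327 are coprime, so 92s + 327t ranges over all of ℤ.
Run the Euclidean algorithm on 327 and 92: 327 = 3·92 + 51, 92 = 1·51 + 41, 51 = 1·41 + 10, 41 = 4·10 + 1, 10 = 10·1 + 0.
Working back up the chain: 1 = 41 − 4·10 = 41 − 4·(51 − 1·41) = −4·51 + 5·41 = −4·51 + 5·(92 − 1·51) = 5·92 − 9·51 = 5·92 − 9·(327 − 3·92) = −9·327 + 32·92. So 92·32 + 327·(-9) = 1.
Scaling by 319 gives the particular solution (s, t) = (10208, -2871).
Shifting by a multiple of (327, −92) keeps it a solution: s = 10208 − 31·327 = 71, t = -2871 + 31·92 = -19.
Indeed 92·71 + 327·(-19) = 6532 − 6213 = 319.

s = 71, t = -19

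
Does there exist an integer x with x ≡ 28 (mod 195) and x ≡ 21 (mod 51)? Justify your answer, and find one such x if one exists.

No such integer exists.

gcd(195, 51) = 3. If x ≡ 28 (mod 195) and x ≡ 21 (mod 51), then x ≡ 28 (mod 3) and x ≡ 21 (mod 3).
These are incompatible: 28 − 21 = 7 is not divisible by 3.
So no integer satisfies both congruences.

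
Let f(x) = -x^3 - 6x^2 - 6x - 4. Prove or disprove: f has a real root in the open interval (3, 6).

The endpoint values f(3) = -103 and f(6) = -472 are both negative. Claim: f(x) < 0 for every x in (3, 6).
Substitute x = 3 + u, where 0 < u < 3 on the interval. Expanding, f(3 + u) = -u^3 - 15u^2 - 69u - 103.
All 4 nonzero coefficients of this polynomial in u are negative; hence for u > 0 the value is a sum of negative terms (the constant -103 among them).
So f is strictly negative on (3, 6); no root exists in the interval.

f has no root in that interval.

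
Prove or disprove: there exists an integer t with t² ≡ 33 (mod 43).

No such integer exists.

43 is prime, so by Euler's criterion 33 is a square mod 43 iff 33^((43−1)/2) = 33^21 ≡ 1 (mod 43).
Squaring successively (mod 43): 33^2 = 1089 ≡ 14; 33^4 ≡ 14² = 196 ≡ 24; 33^8 ≡ 24² = 576 ≡ 17; 33^16 ≡ 17² = 289 ≡ 31.
Since 21 = 16 + 4 + 1, 33^21 ≡ 31 · 24 · 33; multiplying out mod 43: 31·24 = 744 ≡ 13, then 13·33 = 429 ≡ 42. Thus 33^21 ≡ 42 ≡ −1 (mod 43).
The value −1 means 33 is a non-residue modulo 43, so t² ≡ 33 (mod 43) is impossible.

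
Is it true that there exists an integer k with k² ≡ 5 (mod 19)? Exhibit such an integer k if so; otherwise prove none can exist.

k = 10 works: 10² = 100, and 100 − 5 = 95 = 5·19.

k = 10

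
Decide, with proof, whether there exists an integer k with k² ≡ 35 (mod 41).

No, no such integer exists.

Apply Euler's criterion with the prime 41: 35 is a quadratic residue iff 35^20 ≡ 1 (mod 41), and a non-residue iff it is ≡ −1.
Squaring successively (mod 41): 35^2 = 1225 ≡ 36; 35^4 ≡ 36² = 1296 ≡ 25; 35^8 ≡ 25² = 625 ≡ 10; 35^16 ≡ 10² = 100 ≡ 18.
Since 20 = 16 + 4, 35^20 ≡ 18 · 25; multiplying out mod 41: 18·25 = 450 ≡ 40. Thus 35^20 ≡ 40 ≡ −1 (mod 41).
The value −1 means 35 is a non-residue modulo 41, so k² ≡ 35 (mod 41) is impossible.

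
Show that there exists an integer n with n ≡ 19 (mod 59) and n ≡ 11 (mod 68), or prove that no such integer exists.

gcd(59, 68) = 1, so the Chinese Remainder Theorem guarantees exactly one residue class mod 4012 satisfying both.
Write n = 19 + 59t and require 19 + 59t ≡ 11 (mod 68), i.e. 59t ≡ 60 (mod 68).
To invert 59 modulo 68: 68 = 1·59 + 9, 59 = 6·9 + 5, 9 = 1·5 + 4, 5 = 1·4 + 1, 4 = 4·1 + 0, and unwinding, 1 = 5 − 1·4 = 5 − (9 − 1·5) = −9 + 2·5 = −9 + 2·(59 − 6·9) = 2·59 − 13·9 = 2·59 − 13·(68 − 1·59) = −13·68 + 15·59. Thus 59⁻¹ ≡ 15 (mod 68).
Multiplying by 15: t ≡ 15·60 = 900 ≡ 16 (mod 68).
With t = 16: n = 19 + 59·16 = 963.
Check: 963 mod 59 = 19, 963 mod 68 = 11. ✓

n = 963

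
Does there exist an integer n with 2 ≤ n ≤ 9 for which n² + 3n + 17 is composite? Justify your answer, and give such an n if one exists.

n = 4

At n = 4: 4² + 3·4 + 17 = 45 = 3·15, which is composite.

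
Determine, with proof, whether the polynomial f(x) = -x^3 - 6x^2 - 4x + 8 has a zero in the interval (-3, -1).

Yes, f has a root in the interval.

f(-3) = -7 and f(-1) = 7, which have opposite signs.
As a polynomial, f is continuous on every closed interval.
By the Intermediate Value Theorem, f takes the value 0 somewhere in the open interval.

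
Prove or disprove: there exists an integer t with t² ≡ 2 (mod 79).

Take t = 70. Then 70² = 4900 = 62·79 + 2, so 70² ≡ 2 (mod 79).

t = 70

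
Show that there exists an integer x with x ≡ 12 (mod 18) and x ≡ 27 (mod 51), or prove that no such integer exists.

Here gcd(18, 51) = 3, and both 12 and 27 leave remainder 0 mod 3, so the system is consistent.
Put x = 12 + 18t, so we need 18t ≡ 15 (mod 51), equivalently (divide by 3) 6t ≡ 5 (mod 17).
Note 6·3 = 18 ≡ 1 (mod 17) (as 18 − 1 = 1·17), so 6⁻¹ ≡ 3.
Multiplying by 3: t ≡ 3·5 = 15 (mod 17).
Then x = 12 + 18·15 = 282.
Indeed 282 ≡ 12 (mod 18) and 282 ≡ 27 (mod 51).

x = 282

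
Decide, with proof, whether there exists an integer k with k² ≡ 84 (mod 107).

107 is prime, so by Euler's criterion 84 is a square mod 107 iff 84^((107−1)/2) = 84^53 ≡ 1 (mod 107).
Repeated squaring mod 107: 84^2 = 7056 ≡ 101; 84^4 ≡ 101² = 10201 ≡ 36; 84^8 ≡ 36² = 1296 ≡ 12; 84^16 ≡ 12² = 144 ≡ 37; 84^32 ≡ 37² = 1369 ≡ 85.
Since 53 = 32 + 16 + 4 + 1, 84^53 ≡ 85 · 37 · 36 · 84; multiplying out mod 107: 85·37 = 3145 ≡ 42, then 42·36 = 1512 ≡ 14, then 14·84 = 1176 ≡ 106. Thus 84^53 ≡ 106 ≡ −1 (mod 107).
By Euler's criterion 84 is a quadratic non-residue mod 107: no k satisfies k² ≡ 84 (mod 107).

There is no such integer.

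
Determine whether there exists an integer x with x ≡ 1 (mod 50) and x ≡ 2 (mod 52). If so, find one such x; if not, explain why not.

Reduce both congruences modulo 2, which divides 50 and 52: they say x ≡ 1 (mod 2) and x ≡ 2 (mod 2).
But 1 mod 2 = 1 while 2 mod 2 = 0, a contradiction.
Hence the system has no solution.

No such integer exists.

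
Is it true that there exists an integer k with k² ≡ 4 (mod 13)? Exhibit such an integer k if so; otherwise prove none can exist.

k = 2

Take k = 2. Then 2² = 4, and since 0 ≤ 4 < 13 this is already reduced: 2² ≡ 4 (mod 13).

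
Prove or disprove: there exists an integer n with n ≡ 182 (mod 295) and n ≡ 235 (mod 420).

Both moduli are multiples of 5 = gcd(295, 420), so any solution would satisfy n ≡ 182 and n ≡ 235 modulo 5 simultaneously.
These are incompatible: 182 − 235 = -53 is not divisible by 5.
Therefore no such n exists.

There is no such integer.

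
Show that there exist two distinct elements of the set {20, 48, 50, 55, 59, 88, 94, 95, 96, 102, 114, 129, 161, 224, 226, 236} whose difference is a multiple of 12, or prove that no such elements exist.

Reduce each element mod 12: 20↦8, 48↦0, 50↦2, 55↦7, 59↦11, 88↦4, 94↦10, 95↦11, 96↦0, 102↦6, 114↦6, 129↦9, 161↦5, 224↦8, 226↦10, 236↦8. The residue 8 repeats (at 20 and 224), and 224 − 20 = 204 = 17·12.

The pair (20, 224) works.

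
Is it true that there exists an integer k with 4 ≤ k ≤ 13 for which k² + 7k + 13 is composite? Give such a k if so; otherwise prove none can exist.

k = 7

At k = 7: 7² + 7·7 + 13 = 111 = 3·37, which is composite.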